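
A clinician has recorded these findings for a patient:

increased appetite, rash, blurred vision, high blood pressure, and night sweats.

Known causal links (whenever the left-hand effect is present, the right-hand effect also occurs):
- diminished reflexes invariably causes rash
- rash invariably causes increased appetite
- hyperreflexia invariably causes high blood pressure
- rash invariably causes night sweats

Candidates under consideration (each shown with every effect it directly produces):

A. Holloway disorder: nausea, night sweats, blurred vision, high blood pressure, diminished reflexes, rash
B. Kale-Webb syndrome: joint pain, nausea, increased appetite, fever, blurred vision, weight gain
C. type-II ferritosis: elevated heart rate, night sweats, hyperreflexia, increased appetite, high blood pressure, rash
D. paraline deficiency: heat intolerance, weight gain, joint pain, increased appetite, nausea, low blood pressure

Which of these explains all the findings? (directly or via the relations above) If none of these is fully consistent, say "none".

Per-candidate check:
(A) Holloway disorder — accounts for every observation (increased appetite through rash → increased appetite)
(B) Kale-Webb syndrome — does not account for rash, high blood pressure, night sweats
(C) type-II ferritosis — increased appetite yes; rash yes; blurred vision NO; high blood pressure yes; night sweats yes
(D) paraline deficiency — increased appetite yes; rash NO; blurred vision NO; high blood pressure NO; night sweats NO
(A) is the only candidate with no mismatches.

A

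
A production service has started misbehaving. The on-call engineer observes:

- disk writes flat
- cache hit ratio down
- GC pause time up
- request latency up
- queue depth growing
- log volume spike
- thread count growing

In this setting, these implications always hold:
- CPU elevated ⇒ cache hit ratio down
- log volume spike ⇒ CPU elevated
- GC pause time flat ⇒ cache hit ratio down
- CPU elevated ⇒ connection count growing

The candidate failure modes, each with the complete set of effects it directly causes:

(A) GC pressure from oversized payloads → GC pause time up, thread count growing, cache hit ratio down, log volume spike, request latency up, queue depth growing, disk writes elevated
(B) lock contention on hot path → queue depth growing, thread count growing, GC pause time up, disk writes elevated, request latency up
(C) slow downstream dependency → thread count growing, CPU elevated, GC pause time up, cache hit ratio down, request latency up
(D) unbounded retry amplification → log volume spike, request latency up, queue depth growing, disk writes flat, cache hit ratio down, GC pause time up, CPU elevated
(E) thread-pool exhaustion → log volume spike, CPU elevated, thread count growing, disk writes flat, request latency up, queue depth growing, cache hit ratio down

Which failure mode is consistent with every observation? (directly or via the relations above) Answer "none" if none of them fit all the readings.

Checking each candidate against the observations:
(A) GC pressure from oversized payloads — disk writes flat NO; cache hit ratio down yes; GC pause time up yes; request latency up yes; queue depth growing yes; log volume spike yes; thread count growing yes
(B) lock contention on hot path — fails on disk writes flat, cache hit ratio down, log volume spike (predicts disk writes elevated, not disk writes flat)
(C) slow downstream dependency — disk writes flat NO; cache hit ratio down yes; GC pause time up yes; request latency up yes; queue depth growing NO; log volume spike NO; thread count growing yes
(D) unbounded retry amplification — disk writes flat yes; cache hit ratio down yes; GC pause time up yes; request latency up yes; queue depth growing yes; log volume spike yes; thread count growing NO
(E) thread-pool exhaustion — disk writes flat yes; cache hit ratio down yes; GC pause time up NO; request latency up yes; queue depth growing yes; log volume spike yes; thread count growing yes
No candidate is consistent with all observations.

none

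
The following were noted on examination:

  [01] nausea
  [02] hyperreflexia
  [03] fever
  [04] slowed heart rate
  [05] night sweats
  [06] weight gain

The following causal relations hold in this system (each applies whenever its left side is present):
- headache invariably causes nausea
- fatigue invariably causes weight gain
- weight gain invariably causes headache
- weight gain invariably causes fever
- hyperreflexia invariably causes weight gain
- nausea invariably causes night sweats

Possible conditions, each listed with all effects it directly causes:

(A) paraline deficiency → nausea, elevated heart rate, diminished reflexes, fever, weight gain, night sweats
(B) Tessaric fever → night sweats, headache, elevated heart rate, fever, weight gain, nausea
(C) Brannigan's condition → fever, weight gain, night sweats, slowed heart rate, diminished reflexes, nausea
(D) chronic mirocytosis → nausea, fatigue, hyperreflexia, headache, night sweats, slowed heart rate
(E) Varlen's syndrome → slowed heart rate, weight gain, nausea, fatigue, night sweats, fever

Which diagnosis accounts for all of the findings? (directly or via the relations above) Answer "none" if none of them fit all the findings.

D

For each candidate, compare predicted effects to what was observed:
(A) paraline deficiency — nausea +; hyperreflexia -; fever +; slowed heart rate -; night sweats +; weight gain +
(B) Tessaric fever — fails on hyperreflexia, slowed heart rate (predicts elevated heart rate, not slowed heart rate)
(C) Brannigan's condition — nausea +; hyperreflexia -; fever +; slowed heart rate +; night sweats +; weight gain +
(D) chronic mirocytosis — nausea +; hyperreflexia +; fever + (through fatigue → weight gain → fever); slowed heart rate +; night sweats +; weight gain + (through fatigue → weight gain)
(E) Varlen's syndrome — does not account for hyperreflexia
(D) is the only candidate with no mismatches.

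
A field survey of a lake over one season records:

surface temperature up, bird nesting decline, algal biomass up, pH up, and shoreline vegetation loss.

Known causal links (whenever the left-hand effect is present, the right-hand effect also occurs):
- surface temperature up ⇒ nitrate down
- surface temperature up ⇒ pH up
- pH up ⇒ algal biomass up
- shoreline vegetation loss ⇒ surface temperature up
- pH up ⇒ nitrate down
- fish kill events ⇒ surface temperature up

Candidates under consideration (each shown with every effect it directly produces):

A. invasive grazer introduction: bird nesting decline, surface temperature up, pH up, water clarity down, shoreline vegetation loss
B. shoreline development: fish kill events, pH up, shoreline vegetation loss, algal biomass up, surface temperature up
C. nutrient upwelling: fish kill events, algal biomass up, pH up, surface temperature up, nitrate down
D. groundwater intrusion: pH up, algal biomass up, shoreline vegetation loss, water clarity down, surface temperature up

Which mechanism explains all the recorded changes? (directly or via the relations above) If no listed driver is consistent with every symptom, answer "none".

A

Checking each candidate against the observations:
(A) invasive grazer introduction — surface temperature up match; bird nesting decline match; algal biomass up match (via pH up → algal biomass up); pH up match; shoreline vegetation loss match
(B) shoreline development — surface temperature up match; bird nesting decline miss; algal biomass up match; pH up match; shoreline vegetation loss match
(C) nutrient upwelling — does not account for bird nesting decline, shoreline vegetation loss
(D) groundwater intrusion — does not account for bird nesting decline
Only (A) is consistent with every observation.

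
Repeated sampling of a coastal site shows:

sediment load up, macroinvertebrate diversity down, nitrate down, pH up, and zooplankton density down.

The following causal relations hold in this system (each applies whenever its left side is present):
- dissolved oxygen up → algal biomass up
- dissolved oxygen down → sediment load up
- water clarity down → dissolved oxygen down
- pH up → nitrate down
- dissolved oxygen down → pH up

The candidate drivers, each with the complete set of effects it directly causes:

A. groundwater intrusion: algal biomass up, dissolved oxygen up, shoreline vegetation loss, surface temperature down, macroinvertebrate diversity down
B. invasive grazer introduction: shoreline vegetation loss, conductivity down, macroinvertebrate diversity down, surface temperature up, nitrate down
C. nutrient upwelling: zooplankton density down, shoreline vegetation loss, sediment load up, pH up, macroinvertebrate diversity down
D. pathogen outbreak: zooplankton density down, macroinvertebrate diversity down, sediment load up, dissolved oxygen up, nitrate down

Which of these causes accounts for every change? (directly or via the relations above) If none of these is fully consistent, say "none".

C

For each candidate, compare predicted effects to what was observed:
(A) groundwater intrusion — sediment load up miss; macroinvertebrate diversity down match; nitrate down miss; pH up miss; zooplankton density down miss
(B) invasive grazer introduction — sediment load up miss; macroinvertebrate diversity down match; nitrate down match; pH up miss; zooplankton density down miss
(C) nutrient upwelling — accounts for every observation (nitrate down by pH up → nitrate down)
(D) pathogen outbreak — sediment load up match; macroinvertebrate diversity down match; nitrate down match; pH up miss; zooplankton density down match
(C) alone accounts for all the evidence.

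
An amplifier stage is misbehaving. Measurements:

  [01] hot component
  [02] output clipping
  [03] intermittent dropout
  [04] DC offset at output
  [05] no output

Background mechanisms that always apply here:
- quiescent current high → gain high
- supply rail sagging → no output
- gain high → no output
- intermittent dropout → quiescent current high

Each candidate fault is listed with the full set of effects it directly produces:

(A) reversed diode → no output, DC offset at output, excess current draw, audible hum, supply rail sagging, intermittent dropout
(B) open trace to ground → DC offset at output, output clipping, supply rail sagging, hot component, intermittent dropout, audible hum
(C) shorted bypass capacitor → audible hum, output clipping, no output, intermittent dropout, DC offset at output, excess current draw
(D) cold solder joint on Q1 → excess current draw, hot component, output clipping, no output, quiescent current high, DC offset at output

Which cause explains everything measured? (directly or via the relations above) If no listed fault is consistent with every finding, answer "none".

Checking each candidate against the observations:
(A) reversed diode — hot component miss; output clipping miss; intermittent dropout match; DC offset at output match; no output match
(B) open trace to ground — accounts for every observation (no output through supply rail sagging → no output)
(C) shorted bypass capacitor — hot component miss; output clipping match; intermittent dropout match; DC offset at output match; no output match
(D) cold solder joint on Q1 — hot component match; output clipping match; intermittent dropout miss; DC offset at output match; no output match
(B) is the only candidate with no mismatches.

B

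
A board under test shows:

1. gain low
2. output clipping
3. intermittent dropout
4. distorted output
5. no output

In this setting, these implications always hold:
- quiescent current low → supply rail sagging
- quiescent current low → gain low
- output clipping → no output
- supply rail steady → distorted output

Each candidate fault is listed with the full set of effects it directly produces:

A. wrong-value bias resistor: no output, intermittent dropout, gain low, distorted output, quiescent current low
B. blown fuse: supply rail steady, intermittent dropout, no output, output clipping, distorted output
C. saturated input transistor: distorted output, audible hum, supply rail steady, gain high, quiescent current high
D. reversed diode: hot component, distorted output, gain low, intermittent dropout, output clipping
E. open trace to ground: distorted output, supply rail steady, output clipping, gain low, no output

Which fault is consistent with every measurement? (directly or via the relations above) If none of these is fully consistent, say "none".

D

Checking each candidate against the observations:
(A) wrong-value bias resistor — gain low ✓; output clipping ✗; intermittent dropout ✓; distorted output ✓; no output ✓
(B) blown fuse — does not account for gain low
(C) saturated input transistor — gain low ✗; output clipping ✗; intermittent dropout ✗; distorted output ✓; no output ✗
(D) reversed diode — gain low ✓; output clipping ✓; intermittent dropout ✓; distorted output ✓; no output ✓ (through output clipping → no output)
(E) open trace to ground — does not account for intermittent dropout
(D) is the only candidate with no mismatches.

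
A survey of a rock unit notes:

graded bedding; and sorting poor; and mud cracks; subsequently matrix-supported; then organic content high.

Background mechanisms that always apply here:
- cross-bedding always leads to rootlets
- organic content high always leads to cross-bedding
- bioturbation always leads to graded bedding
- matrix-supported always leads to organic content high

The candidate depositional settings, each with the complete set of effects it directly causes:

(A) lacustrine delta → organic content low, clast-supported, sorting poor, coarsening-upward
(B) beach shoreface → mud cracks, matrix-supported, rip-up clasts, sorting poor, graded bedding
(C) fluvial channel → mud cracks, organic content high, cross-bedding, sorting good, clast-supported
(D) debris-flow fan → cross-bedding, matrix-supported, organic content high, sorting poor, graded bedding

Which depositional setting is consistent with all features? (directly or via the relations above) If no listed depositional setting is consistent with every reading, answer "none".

B

Testing each hypothesis:
(A) lacustrine delta — graded bedding -; sorting poor +; mud cracks -; matrix-supported -; organic content high -
(B) beach shoreface — accounts for every observation (organic content high through matrix-supported → organic content high)
(C) fluvial channel — fails on graded bedding, sorting poor, matrix-supported (predicts sorting good, not sorting poor; predicts clast-supported, not matrix-supported)
(D) debris-flow fan — graded bedding +; sorting poor +; mud cracks -; matrix-supported +; organic content high +
(B) is the only candidate with no mismatches.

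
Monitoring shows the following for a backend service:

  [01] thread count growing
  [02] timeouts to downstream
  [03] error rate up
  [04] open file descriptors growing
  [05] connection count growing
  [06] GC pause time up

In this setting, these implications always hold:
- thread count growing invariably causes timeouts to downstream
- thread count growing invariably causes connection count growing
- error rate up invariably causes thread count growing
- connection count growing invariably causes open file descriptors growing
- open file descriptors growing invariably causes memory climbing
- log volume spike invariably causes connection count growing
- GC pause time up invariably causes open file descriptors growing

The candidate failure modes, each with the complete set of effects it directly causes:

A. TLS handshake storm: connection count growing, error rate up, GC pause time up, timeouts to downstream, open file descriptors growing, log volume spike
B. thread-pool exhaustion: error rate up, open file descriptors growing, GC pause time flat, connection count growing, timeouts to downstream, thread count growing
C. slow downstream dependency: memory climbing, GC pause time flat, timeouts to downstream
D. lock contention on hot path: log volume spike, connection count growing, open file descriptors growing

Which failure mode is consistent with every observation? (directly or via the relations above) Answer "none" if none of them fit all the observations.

Per-candidate check:
(A) TLS handshake storm — accounts for every observation (thread count growing via error rate up → thread count growing)
(B) thread-pool exhaustion — thread count growing ✓; timeouts to downstream ✓; error rate up ✓; open file descriptors growing ✓; connection count growing ✓; GC pause time up ✗
(C) slow downstream dependency — thread count growing ✗; timeouts to downstream ✓; error rate up ✗; open file descriptors growing ✗; connection count growing ✗; GC pause time up ✗
(D) lock contention on hot path — thread count growing ✗; timeouts to downstream ✗; error rate up ✗; open file descriptors growing ✓; connection count growing ✓; GC pause time up ✗
Only (A) is consistent with every observation.

A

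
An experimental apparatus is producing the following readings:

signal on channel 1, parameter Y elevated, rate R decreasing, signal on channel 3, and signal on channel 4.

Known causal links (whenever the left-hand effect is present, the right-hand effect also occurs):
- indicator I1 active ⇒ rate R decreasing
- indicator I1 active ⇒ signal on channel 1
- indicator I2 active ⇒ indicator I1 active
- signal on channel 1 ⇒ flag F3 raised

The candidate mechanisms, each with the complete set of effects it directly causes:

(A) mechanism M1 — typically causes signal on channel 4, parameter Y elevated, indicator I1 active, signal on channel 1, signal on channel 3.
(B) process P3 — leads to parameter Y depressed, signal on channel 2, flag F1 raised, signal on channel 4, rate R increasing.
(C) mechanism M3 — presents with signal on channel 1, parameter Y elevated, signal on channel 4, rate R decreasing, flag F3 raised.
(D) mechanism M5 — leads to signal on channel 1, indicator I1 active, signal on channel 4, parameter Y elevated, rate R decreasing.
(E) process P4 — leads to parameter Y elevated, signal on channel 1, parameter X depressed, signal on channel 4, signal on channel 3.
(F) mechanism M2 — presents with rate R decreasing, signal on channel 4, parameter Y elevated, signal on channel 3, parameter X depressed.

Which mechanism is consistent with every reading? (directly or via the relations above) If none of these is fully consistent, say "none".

A

Testing each hypothesis:
(A) mechanism M1 — accounts for every observation (rate R decreasing through indicator I1 active → rate R decreasing)
(B) process P3 — fails on signal on channel 1, parameter Y elevated, rate R decreasing, signal on channel 3 (predicts parameter Y depressed, not parameter Y elevated; predicts rate R increasing, not rate R decreasing)
(C) mechanism M3 — signal on channel 1 yes; parameter Y elevated yes; rate R decreasing yes; signal on channel 3 NO; signal on channel 4 yes
(D) mechanism M5 — does not account for signal on channel 3
(E) process P4 — does not account for rate R decreasing
(F) mechanism M2 — signal on channel 1 NO; parameter Y elevated yes; rate R decreasing yes; signal on channel 3 yes; signal on channel 4 yes
Only (A) is consistent with every observation.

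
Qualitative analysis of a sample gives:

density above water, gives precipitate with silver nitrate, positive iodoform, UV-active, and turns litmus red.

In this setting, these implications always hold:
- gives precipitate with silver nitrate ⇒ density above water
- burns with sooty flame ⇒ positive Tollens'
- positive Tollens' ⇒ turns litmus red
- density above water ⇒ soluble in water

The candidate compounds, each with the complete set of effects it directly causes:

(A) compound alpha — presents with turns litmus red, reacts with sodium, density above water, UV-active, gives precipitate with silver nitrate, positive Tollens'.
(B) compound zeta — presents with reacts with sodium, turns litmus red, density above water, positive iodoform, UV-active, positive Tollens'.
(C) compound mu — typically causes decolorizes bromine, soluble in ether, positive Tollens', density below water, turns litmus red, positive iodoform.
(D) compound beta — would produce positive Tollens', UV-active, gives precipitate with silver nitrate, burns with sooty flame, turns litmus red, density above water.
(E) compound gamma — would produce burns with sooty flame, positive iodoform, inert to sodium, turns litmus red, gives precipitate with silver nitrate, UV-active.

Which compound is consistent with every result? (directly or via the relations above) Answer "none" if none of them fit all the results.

E

Testing each hypothesis:
(A) compound alpha — does not account for positive iodoform
(B) compound zeta — density above water match; gives precipitate with silver nitrate miss; positive iodoform match; UV-active match; turns litmus red match
(C) compound mu — density above water miss; gives precipitate with silver nitrate miss; positive iodoform match; UV-active miss; turns litmus red match
(D) compound beta — density above water match; gives precipitate with silver nitrate match; positive iodoform miss; UV-active match; turns litmus red match
(E) compound gamma — density above water match (by gives precipitate with silver nitrate → density above water); gives precipitate with silver nitrate match; positive iodoform match; UV-active match; turns litmus red match
(E) alone accounts for all the evidence.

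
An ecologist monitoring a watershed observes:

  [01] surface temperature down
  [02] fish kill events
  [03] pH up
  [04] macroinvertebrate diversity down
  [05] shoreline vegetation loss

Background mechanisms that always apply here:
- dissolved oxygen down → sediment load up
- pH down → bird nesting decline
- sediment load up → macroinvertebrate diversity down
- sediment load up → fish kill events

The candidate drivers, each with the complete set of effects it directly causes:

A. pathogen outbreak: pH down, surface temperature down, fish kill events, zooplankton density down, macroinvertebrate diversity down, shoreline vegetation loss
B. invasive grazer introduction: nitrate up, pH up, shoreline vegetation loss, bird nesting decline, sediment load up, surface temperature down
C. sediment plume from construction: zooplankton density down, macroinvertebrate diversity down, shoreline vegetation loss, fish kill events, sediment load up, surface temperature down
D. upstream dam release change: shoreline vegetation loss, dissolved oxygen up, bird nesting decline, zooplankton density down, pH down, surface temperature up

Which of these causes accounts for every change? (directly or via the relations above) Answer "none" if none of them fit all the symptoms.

B

Checking each candidate against the observations:
(A) pathogen outbreak — surface temperature down yes; fish kill events yes; pH up NO; macroinvertebrate diversity down yes; shoreline vegetation loss yes
(B) invasive grazer introduction — surface temperature down yes; fish kill events yes (through sediment load up → fish kill events); pH up yes; macroinvertebrate diversity down yes (through sediment load up → macroinvertebrate diversity down); shoreline vegetation loss yes
(C) sediment plume from construction — surface temperature down yes; fish kill events yes; pH up NO; macroinvertebrate diversity down yes; shoreline vegetation loss yes
(D) upstream dam release change — fails on surface temperature down, fish kill events, pH up, macroinvertebrate diversity down (predicts surface temperature up, not surface temperature down; predicts pH down, not pH up)
Only (B) is consistent with every observation.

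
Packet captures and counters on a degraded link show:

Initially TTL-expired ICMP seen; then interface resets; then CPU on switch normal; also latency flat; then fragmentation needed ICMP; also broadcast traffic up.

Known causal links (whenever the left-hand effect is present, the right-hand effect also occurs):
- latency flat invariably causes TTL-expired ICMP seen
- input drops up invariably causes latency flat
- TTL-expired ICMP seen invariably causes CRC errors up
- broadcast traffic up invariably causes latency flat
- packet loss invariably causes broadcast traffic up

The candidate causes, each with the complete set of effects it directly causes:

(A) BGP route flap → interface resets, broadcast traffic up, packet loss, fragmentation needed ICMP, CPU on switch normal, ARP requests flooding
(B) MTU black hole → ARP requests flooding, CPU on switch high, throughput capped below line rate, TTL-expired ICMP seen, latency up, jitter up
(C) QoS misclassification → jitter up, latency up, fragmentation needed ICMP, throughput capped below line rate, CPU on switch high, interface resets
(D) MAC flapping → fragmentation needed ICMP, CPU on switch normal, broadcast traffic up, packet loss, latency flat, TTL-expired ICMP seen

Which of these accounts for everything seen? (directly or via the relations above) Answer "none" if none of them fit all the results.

Per-candidate check:
(A) BGP route flap — accounts for every observation (TTL-expired ICMP seen by broadcast traffic up → latency flat → TTL-expired ICMP seen)
(B) MTU black hole — TTL-expired ICMP seen ✓; interface resets ✗; CPU on switch normal ✗; latency flat ✗; fragmentation needed ICMP ✗; broadcast traffic up ✗
(C) QoS misclassification — TTL-expired ICMP seen ✗; interface resets ✓; CPU on switch normal ✗; latency flat ✗; fragmentation needed ICMP ✓; broadcast traffic up ✗
(D) MAC flapping — TTL-expired ICMP seen ✓; interface resets ✗; CPU on switch normal ✓; latency flat ✓; fragmentation needed ICMP ✓; broadcast traffic up ✓
Only (A) is consistent with every observation.

A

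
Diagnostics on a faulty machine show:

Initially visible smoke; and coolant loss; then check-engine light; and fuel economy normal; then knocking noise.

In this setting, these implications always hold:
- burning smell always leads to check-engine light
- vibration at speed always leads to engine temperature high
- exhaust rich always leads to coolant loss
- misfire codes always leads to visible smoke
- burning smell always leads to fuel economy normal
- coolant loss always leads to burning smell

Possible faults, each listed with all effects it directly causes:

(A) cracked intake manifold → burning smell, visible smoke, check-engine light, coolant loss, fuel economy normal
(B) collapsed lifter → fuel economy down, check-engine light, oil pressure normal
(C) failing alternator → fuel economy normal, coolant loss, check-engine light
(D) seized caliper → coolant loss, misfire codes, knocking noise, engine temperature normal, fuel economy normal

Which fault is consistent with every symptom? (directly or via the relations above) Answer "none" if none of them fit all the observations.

D

Checking each candidate against the observations:
(A) cracked intake manifold — visible smoke yes; coolant loss yes; check-engine light yes; fuel economy normal yes; knocking noise NO
(B) collapsed lifter — fails on visible smoke, coolant loss, fuel economy normal, knocking noise (predicts fuel economy down, not fuel economy normal)
(C) failing alternator — visible smoke NO; coolant loss yes; check-engine light yes; fuel economy normal yes; knocking noise NO
(D) seized caliper — visible smoke yes (through misfire codes → visible smoke); coolant loss yes; check-engine light yes (through coolant loss → burning smell → check-engine light); fuel economy normal yes; knocking noise yes
(D) is the only candidate with no mismatches.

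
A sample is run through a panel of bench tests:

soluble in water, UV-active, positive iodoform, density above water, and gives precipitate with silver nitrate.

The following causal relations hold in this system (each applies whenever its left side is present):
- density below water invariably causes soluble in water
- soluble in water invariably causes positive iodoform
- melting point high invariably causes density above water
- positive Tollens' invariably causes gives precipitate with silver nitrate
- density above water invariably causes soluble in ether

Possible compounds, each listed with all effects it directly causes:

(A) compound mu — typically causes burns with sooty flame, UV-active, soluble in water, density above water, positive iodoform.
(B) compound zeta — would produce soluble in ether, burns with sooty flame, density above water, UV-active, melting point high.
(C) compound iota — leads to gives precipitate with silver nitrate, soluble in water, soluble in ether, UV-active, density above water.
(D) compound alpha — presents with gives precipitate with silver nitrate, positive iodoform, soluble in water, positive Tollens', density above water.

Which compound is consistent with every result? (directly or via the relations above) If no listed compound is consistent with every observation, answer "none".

Testing each hypothesis:
(A) compound mu — soluble in water ✓; UV-active ✓; positive iodoform ✓; density above water ✓; gives precipitate with silver nitrate ✗
(B) compound zeta — does not account for soluble in water, positive iodoform, gives precipitate with silver nitrate
(C) compound iota — soluble in water ✓; UV-active ✓; positive iodoform ✓ (by soluble in water → positive iodoform); density above water ✓; gives precipitate with silver nitrate ✓
(D) compound alpha — soluble in water ✓; UV-active ✗; positive iodoform ✓; density above water ✓; gives precipitate with silver nitrate ✓
(C) alone accounts for all the evidence.

C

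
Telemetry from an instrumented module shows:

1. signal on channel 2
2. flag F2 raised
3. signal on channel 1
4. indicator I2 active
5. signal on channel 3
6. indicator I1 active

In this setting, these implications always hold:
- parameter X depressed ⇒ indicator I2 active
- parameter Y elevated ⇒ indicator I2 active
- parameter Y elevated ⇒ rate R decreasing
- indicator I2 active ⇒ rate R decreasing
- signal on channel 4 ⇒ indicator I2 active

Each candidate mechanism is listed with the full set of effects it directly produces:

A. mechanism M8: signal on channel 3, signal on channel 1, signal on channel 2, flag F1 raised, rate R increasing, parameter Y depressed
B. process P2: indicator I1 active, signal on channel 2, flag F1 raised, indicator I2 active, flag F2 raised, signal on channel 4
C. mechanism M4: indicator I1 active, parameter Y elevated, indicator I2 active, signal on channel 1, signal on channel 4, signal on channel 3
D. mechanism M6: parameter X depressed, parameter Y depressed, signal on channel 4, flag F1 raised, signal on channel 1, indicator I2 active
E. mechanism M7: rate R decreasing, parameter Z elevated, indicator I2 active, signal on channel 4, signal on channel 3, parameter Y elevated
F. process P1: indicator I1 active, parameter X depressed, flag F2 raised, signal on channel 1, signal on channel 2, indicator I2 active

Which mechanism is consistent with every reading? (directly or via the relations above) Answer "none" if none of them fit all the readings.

Per-candidate check:
(A) mechanism M8 — signal on channel 2 +; flag F2 raised -; signal on channel 1 +; indicator I2 active -; signal on channel 3 +; indicator I1 active -
(B) process P2 — signal on channel 2 +; flag F2 raised +; signal on channel 1 -; indicator I2 active +; signal on channel 3 -; indicator I1 active +
(C) mechanism M4 — does not account for signal on channel 2, flag F2 raised
(D) mechanism M6 — does not account for signal on channel 2, flag F2 raised, signal on channel 3, indicator I1 active
(E) mechanism M7 — does not account for signal on channel 2, flag F2 raised, signal on channel 1, indicator I1 active
(F) process P1 — does not account for signal on channel 3
Every candidate fails on at least one observation.

none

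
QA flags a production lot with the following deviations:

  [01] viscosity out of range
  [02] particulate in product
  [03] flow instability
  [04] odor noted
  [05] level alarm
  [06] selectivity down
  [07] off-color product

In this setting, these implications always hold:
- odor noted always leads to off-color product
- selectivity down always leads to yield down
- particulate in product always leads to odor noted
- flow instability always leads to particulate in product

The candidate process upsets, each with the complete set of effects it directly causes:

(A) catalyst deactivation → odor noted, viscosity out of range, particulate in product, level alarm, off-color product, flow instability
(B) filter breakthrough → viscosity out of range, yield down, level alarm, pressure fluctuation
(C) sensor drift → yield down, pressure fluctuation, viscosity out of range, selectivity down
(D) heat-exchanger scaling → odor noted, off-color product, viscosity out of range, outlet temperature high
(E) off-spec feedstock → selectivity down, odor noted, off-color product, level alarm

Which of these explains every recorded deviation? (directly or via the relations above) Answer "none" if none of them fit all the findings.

none

Per-candidate check:
(A) catalyst deactivation — does not account for selectivity down
(B) filter breakthrough — does not account for particulate in product, flow instability, odor noted, selectivity down, off-color product
(C) sensor drift — does not account for particulate in product, flow instability, odor noted, level alarm, off-color product
(D) heat-exchanger scaling — does not account for particulate in product, flow instability, level alarm, selectivity down
(E) off-spec feedstock — does not account for viscosity out of range, particulate in product, flow instability
Every candidate fails on at least one observation.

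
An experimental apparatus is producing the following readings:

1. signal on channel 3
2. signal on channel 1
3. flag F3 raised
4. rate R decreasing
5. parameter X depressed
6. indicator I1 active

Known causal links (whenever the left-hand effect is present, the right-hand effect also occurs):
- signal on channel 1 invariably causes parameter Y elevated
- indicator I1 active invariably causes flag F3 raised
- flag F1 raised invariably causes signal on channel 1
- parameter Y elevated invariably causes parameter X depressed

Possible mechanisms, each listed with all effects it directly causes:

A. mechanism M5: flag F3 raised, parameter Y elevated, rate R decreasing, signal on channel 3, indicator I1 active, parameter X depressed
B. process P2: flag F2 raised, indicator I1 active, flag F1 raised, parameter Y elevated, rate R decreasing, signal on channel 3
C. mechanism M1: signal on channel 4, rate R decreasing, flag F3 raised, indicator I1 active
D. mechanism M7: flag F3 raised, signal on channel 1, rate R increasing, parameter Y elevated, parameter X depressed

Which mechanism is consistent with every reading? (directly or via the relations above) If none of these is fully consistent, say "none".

B

Per-candidate check:
(A) mechanism M5 — signal on channel 3 ✓; signal on channel 1 ✗; flag F3 raised ✓; rate R decreasing ✓; parameter X depressed ✓; indicator I1 active ✓
(B) process P2 — accounts for every observation (signal on channel 1 by flag F1 raised → signal on channel 1)
(C) mechanism M1 — does not account for signal on channel 3, signal on channel 1, parameter X depressed
(D) mechanism M7 — signal on channel 3 ✗; signal on channel 1 ✓; flag F3 raised ✓; rate R decreasing ✗; parameter X depressed ✓; indicator I1 active ✗
Only (B) is consistent with every observation.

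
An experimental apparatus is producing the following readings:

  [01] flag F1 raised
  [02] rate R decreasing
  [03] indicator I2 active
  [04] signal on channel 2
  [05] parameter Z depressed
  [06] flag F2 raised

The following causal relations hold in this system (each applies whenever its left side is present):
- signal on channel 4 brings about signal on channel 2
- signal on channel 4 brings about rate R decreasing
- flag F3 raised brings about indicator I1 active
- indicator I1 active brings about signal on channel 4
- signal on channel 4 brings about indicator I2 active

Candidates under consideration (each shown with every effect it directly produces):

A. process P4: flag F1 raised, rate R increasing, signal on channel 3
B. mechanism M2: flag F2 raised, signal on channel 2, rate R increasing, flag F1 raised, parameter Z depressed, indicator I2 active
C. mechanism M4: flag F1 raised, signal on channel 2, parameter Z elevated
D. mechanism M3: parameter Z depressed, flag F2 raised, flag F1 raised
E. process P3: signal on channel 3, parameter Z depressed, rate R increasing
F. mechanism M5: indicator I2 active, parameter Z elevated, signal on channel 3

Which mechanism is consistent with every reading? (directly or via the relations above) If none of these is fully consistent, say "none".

Checking each candidate against the observations:
(A) process P4 — flag F1 raised +; rate R decreasing -; indicator I2 active -; signal on channel 2 -; parameter Z depressed -; flag F2 raised -
(B) mechanism M2 — fails on rate R decreasing (predicts rate R increasing, not rate R decreasing)
(C) mechanism M4 — flag F1 raised +; rate R decreasing -; indicator I2 active -; signal on channel 2 +; parameter Z depressed -; flag F2 raised -
(D) mechanism M3 — does not account for rate R decreasing, indicator I2 active, signal on channel 2
(E) process P3 — fails on flag F1 raised, rate R decreasing, indicator I2 active, signal on channel 2, flag F2 raised (predicts rate R increasing, not rate R decreasing)
(F) mechanism M5 — flag F1 raised -; rate R decreasing -; indicator I2 active +; signal on channel 2 -; parameter Z depressed -; flag F2 raised -
Every candidate fails on at least one observation.

none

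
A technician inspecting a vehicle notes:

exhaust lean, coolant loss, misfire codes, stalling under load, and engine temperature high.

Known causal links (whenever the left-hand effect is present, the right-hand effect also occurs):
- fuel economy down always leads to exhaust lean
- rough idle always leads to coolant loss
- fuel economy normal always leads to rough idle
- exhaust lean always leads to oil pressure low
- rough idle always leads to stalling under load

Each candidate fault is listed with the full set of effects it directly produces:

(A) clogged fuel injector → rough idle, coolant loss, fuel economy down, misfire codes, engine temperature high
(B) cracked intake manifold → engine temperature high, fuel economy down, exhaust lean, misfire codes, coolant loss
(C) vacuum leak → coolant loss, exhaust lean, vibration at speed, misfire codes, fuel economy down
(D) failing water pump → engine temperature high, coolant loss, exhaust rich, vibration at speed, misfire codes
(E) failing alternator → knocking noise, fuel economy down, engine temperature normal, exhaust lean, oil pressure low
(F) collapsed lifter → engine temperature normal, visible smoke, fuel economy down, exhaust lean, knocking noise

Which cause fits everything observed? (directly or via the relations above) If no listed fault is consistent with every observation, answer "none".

A

Checking each candidate against the observations:
(A) clogged fuel injector — exhaust lean match (via fuel economy down → exhaust lean); coolant loss match; misfire codes match; stalling under load match (via rough idle → stalling under load); engine temperature high match
(B) cracked intake manifold — does not account for stalling under load
(C) vacuum leak — does not account for stalling under load, engine temperature high
(D) failing water pump — exhaust lean miss; coolant loss match; misfire codes match; stalling under load miss; engine temperature high match
(E) failing alternator — fails on coolant loss, misfire codes, stalling under load, engine temperature high (predicts engine temperature normal, not engine temperature high)
(F) collapsed lifter — fails on coolant loss, misfire codes, stalling under load, engine temperature high (predicts engine temperature normal, not engine temperature high)
Only (A) is consistent with every observation.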